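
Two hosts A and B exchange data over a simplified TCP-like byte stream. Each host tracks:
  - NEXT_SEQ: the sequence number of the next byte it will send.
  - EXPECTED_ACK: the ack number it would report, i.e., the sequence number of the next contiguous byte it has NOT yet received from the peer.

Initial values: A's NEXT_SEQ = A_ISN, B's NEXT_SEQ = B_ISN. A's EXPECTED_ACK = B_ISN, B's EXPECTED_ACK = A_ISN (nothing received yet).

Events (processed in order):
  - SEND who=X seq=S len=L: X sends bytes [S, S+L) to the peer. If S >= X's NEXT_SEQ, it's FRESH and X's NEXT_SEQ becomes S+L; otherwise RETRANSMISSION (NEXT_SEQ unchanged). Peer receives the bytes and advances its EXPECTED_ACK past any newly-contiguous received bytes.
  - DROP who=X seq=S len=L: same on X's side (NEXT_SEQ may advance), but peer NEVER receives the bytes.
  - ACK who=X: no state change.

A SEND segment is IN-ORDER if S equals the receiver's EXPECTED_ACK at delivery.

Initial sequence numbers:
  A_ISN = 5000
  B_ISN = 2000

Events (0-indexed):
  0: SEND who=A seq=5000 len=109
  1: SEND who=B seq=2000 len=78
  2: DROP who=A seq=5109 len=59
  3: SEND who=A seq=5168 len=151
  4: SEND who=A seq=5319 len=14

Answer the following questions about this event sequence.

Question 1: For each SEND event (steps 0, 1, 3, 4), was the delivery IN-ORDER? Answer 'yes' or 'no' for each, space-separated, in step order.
Answer: yes yes no no

Derivation:
Step 0: SEND seq=5000 -> in-order
Step 1: SEND seq=2000 -> in-order
Step 3: SEND seq=5168 -> out-of-order
Step 4: SEND seq=5319 -> out-of-order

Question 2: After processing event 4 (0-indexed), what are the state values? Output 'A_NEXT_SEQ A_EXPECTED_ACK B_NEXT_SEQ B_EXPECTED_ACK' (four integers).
After event 0: A_seq=5109 A_ack=2000 B_seq=2000 B_ack=5109
After event 1: A_seq=5109 A_ack=2078 B_seq=2078 B_ack=5109
After event 2: A_seq=5168 A_ack=2078 B_seq=2078 B_ack=5109
After event 3: A_seq=5319 A_ack=2078 B_seq=2078 B_ack=5109
After event 4: A_seq=5333 A_ack=2078 B_seq=2078 B_ack=5109

5333 2078 2078 5109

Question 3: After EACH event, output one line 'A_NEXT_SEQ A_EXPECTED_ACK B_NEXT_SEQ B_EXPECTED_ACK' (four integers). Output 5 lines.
5109 2000 2000 5109
5109 2078 2078 5109
5168 2078 2078 5109
5319 2078 2078 5109
5333 2078 2078 5109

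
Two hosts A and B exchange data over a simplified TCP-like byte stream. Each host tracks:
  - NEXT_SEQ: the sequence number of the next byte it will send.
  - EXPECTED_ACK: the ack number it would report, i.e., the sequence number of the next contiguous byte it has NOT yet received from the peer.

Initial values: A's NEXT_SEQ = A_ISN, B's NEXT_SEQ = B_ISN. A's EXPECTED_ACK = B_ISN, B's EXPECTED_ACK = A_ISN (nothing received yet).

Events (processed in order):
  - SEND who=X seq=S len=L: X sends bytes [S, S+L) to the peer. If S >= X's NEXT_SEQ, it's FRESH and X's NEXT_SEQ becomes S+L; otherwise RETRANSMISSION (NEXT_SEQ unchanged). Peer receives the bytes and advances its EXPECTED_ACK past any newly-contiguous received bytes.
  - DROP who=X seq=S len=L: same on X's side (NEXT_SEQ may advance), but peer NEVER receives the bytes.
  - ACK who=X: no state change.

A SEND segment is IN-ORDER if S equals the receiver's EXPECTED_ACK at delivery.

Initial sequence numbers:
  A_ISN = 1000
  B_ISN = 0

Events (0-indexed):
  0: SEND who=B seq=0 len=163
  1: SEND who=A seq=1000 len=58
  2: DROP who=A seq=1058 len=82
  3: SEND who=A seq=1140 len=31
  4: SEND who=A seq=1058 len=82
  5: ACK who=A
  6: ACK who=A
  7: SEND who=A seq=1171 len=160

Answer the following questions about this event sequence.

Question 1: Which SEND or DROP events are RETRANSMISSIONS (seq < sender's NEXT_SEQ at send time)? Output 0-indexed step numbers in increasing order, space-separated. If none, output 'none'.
Step 0: SEND seq=0 -> fresh
Step 1: SEND seq=1000 -> fresh
Step 2: DROP seq=1058 -> fresh
Step 3: SEND seq=1140 -> fresh
Step 4: SEND seq=1058 -> retransmit
Step 7: SEND seq=1171 -> fresh

Answer: 4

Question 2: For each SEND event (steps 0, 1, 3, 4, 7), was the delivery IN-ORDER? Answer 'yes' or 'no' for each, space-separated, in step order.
Step 0: SEND seq=0 -> in-order
Step 1: SEND seq=1000 -> in-order
Step 3: SEND seq=1140 -> out-of-order
Step 4: SEND seq=1058 -> in-order
Step 7: SEND seq=1171 -> in-order

Answer: yes yes no yes yes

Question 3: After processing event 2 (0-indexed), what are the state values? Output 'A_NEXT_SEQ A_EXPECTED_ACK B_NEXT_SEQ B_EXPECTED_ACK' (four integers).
After event 0: A_seq=1000 A_ack=163 B_seq=163 B_ack=1000
After event 1: A_seq=1058 A_ack=163 B_seq=163 B_ack=1058
After event 2: A_seq=1140 A_ack=163 B_seq=163 B_ack=1058

1140 163 163 1058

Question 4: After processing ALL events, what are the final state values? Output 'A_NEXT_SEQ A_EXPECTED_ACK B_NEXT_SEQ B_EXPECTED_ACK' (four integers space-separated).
After event 0: A_seq=1000 A_ack=163 B_seq=163 B_ack=1000
After event 1: A_seq=1058 A_ack=163 B_seq=163 B_ack=1058
After event 2: A_seq=1140 A_ack=163 B_seq=163 B_ack=1058
After event 3: A_seq=1171 A_ack=163 B_seq=163 B_ack=1058
After event 4: A_seq=1171 A_ack=163 B_seq=163 B_ack=1171
After event 5: A_seq=1171 A_ack=163 B_seq=163 B_ack=1171
After event 6: A_seq=1171 A_ack=163 B_seq=163 B_ack=1171
After event 7: A_seq=1331 A_ack=163 B_seq=163 B_ack=1331

Answer: 1331 163 163 1331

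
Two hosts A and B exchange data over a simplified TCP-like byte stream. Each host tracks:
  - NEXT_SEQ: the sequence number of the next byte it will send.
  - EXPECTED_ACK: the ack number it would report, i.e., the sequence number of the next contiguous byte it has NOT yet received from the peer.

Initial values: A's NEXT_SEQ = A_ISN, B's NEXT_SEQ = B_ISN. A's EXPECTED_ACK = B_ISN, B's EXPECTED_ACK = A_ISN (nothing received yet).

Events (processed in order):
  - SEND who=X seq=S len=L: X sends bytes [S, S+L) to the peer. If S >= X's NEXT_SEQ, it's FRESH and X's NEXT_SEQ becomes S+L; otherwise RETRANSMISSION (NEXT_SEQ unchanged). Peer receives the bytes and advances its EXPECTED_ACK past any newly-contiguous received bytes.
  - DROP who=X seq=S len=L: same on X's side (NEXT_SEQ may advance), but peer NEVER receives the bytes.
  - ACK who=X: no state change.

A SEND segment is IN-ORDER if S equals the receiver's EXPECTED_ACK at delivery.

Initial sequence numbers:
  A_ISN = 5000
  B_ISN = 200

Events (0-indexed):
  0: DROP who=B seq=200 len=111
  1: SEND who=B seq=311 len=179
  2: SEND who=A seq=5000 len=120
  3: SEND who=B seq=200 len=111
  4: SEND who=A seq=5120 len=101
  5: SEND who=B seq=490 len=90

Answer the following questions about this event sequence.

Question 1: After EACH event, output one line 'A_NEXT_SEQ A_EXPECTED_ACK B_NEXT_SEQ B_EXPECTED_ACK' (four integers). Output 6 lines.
5000 200 311 5000
5000 200 490 5000
5120 200 490 5120
5120 490 490 5120
5221 490 490 5221
5221 580 580 5221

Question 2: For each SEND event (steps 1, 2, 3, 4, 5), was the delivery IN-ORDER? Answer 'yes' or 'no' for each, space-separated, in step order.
Answer: no yes yes yes yes

Derivation:
Step 1: SEND seq=311 -> out-of-order
Step 2: SEND seq=5000 -> in-order
Step 3: SEND seq=200 -> in-order
Step 4: SEND seq=5120 -> in-order
Step 5: SEND seq=490 -> in-order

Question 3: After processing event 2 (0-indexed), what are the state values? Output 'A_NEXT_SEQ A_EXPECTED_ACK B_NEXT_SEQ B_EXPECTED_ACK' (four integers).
After event 0: A_seq=5000 A_ack=200 B_seq=311 B_ack=5000
After event 1: A_seq=5000 A_ack=200 B_seq=490 B_ack=5000
After event 2: A_seq=5120 A_ack=200 B_seq=490 B_ack=5120

5120 200 490 5120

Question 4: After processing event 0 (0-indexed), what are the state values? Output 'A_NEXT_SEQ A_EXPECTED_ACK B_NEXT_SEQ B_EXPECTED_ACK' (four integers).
After event 0: A_seq=5000 A_ack=200 B_seq=311 B_ack=5000

5000 200 311 5000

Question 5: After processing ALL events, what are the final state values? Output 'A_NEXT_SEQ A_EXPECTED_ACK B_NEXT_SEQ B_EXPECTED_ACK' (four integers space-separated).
After event 0: A_seq=5000 A_ack=200 B_seq=311 B_ack=5000
After event 1: A_seq=5000 A_ack=200 B_seq=490 B_ack=5000
After event 2: A_seq=5120 A_ack=200 B_seq=490 B_ack=5120
After event 3: A_seq=5120 A_ack=490 B_seq=490 B_ack=5120
After event 4: A_seq=5221 A_ack=490 B_seq=490 B_ack=5221
After event 5: A_seq=5221 A_ack=580 B_seq=580 B_ack=5221

Answer: 5221 580 580 5221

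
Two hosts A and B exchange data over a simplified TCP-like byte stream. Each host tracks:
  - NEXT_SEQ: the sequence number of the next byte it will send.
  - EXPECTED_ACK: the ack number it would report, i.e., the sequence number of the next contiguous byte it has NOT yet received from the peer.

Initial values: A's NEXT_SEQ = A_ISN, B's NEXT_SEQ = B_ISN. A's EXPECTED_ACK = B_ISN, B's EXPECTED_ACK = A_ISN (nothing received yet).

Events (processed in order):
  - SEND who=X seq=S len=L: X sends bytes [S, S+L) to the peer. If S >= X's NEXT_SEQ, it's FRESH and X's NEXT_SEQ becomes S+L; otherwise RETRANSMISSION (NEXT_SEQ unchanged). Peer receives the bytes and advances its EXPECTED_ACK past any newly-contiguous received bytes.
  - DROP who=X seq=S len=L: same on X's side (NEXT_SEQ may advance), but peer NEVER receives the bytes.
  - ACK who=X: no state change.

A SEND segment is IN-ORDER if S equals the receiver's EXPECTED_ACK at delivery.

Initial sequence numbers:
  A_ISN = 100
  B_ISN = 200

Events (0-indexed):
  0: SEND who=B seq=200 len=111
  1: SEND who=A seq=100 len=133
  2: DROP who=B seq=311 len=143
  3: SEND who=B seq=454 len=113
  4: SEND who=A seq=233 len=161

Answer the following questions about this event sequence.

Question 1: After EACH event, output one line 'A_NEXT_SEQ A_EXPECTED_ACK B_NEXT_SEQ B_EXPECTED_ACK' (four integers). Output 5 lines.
100 311 311 100
233 311 311 233
233 311 454 233
233 311 567 233
394 311 567 394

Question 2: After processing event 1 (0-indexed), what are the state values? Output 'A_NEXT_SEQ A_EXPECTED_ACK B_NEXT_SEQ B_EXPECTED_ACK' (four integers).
After event 0: A_seq=100 A_ack=311 B_seq=311 B_ack=100
After event 1: A_seq=233 A_ack=311 B_seq=311 B_ack=233

233 311 311 233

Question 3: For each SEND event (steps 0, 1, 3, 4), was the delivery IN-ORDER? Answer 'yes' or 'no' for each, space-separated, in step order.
Answer: yes yes no yes

Derivation:
Step 0: SEND seq=200 -> in-order
Step 1: SEND seq=100 -> in-order
Step 3: SEND seq=454 -> out-of-order
Step 4: SEND seq=233 -> in-order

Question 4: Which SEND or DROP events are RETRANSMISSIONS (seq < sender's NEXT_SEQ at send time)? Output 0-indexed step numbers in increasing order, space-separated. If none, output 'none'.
Step 0: SEND seq=200 -> fresh
Step 1: SEND seq=100 -> fresh
Step 2: DROP seq=311 -> fresh
Step 3: SEND seq=454 -> fresh
Step 4: SEND seq=233 -> fresh

Answer: none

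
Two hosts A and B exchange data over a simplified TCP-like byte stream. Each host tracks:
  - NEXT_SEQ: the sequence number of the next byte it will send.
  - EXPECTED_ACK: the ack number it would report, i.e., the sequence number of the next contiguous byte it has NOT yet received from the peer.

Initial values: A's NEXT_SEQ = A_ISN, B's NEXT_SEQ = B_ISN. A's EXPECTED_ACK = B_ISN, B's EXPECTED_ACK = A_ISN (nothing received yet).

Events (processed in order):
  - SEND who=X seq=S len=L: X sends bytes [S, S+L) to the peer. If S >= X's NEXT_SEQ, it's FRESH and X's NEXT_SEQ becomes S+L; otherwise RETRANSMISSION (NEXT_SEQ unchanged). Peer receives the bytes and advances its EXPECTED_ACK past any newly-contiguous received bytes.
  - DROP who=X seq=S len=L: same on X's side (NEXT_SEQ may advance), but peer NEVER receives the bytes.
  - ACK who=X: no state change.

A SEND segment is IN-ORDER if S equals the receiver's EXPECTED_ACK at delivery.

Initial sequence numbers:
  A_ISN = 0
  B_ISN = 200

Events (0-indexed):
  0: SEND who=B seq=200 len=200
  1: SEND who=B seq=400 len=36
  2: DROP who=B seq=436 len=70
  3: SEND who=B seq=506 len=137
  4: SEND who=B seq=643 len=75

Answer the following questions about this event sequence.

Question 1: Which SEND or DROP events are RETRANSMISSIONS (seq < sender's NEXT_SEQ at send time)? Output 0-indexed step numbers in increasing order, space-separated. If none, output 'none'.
Answer: none

Derivation:
Step 0: SEND seq=200 -> fresh
Step 1: SEND seq=400 -> fresh
Step 2: DROP seq=436 -> fresh
Step 3: SEND seq=506 -> fresh
Step 4: SEND seq=643 -> fresh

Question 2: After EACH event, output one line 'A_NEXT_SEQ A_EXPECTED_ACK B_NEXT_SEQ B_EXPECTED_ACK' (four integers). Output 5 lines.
0 400 400 0
0 436 436 0
0 436 506 0
0 436 643 0
0 436 718 0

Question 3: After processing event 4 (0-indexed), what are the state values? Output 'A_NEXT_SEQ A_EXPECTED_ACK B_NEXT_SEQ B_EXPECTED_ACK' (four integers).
After event 0: A_seq=0 A_ack=400 B_seq=400 B_ack=0
After event 1: A_seq=0 A_ack=436 B_seq=436 B_ack=0
After event 2: A_seq=0 A_ack=436 B_seq=506 B_ack=0
After event 3: A_seq=0 A_ack=436 B_seq=643 B_ack=0
After event 4: A_seq=0 A_ack=436 B_seq=718 B_ack=0

0 436 718 0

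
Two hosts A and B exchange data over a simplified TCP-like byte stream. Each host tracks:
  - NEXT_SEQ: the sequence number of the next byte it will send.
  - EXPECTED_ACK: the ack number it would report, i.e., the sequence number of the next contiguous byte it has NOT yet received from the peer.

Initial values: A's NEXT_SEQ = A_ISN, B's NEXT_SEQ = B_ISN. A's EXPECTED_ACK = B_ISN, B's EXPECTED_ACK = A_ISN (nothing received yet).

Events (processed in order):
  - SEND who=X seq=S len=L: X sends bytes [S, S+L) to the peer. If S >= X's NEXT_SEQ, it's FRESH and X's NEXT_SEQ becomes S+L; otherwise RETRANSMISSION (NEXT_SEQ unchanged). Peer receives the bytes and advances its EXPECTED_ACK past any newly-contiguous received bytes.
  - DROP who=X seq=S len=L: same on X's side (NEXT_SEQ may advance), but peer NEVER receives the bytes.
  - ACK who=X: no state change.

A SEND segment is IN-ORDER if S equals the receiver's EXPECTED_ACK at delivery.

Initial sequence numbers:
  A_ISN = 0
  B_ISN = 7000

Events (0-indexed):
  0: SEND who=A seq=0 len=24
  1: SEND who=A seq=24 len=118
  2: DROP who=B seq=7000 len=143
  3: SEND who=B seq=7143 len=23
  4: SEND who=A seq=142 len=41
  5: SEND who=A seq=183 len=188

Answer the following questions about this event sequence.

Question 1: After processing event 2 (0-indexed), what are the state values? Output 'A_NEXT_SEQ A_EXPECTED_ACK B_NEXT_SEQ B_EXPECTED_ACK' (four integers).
After event 0: A_seq=24 A_ack=7000 B_seq=7000 B_ack=24
After event 1: A_seq=142 A_ack=7000 B_seq=7000 B_ack=142
After event 2: A_seq=142 A_ack=7000 B_seq=7143 B_ack=142

142 7000 7143 142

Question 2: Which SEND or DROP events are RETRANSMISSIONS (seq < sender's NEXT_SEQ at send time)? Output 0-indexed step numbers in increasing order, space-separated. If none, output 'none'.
Step 0: SEND seq=0 -> fresh
Step 1: SEND seq=24 -> fresh
Step 2: DROP seq=7000 -> fresh
Step 3: SEND seq=7143 -> fresh
Step 4: SEND seq=142 -> fresh
Step 5: SEND seq=183 -> fresh

Answer: none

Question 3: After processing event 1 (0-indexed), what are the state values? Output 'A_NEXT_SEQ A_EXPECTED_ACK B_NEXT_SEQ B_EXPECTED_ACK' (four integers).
After event 0: A_seq=24 A_ack=7000 B_seq=7000 B_ack=24
After event 1: A_seq=142 A_ack=7000 B_seq=7000 B_ack=142

142 7000 7000 142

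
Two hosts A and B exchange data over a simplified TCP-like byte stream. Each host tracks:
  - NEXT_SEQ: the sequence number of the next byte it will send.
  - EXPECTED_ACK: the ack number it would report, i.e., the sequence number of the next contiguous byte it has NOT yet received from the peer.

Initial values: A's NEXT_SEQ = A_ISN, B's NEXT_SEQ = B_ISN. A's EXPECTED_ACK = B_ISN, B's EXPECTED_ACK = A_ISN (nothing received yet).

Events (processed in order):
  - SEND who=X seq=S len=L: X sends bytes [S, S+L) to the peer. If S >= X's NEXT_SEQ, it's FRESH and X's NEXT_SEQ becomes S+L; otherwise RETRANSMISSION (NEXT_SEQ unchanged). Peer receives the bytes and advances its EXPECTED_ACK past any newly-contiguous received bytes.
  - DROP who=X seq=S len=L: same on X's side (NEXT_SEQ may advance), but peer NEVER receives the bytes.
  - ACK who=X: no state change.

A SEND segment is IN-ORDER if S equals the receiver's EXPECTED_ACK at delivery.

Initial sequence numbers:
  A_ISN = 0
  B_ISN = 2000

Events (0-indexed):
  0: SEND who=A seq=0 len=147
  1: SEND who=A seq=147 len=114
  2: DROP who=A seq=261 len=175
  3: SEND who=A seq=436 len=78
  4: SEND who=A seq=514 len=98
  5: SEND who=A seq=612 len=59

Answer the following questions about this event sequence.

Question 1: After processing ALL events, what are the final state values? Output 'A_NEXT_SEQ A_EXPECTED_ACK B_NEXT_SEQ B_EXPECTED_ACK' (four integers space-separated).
Answer: 671 2000 2000 261

Derivation:
After event 0: A_seq=147 A_ack=2000 B_seq=2000 B_ack=147
After event 1: A_seq=261 A_ack=2000 B_seq=2000 B_ack=261
After event 2: A_seq=436 A_ack=2000 B_seq=2000 B_ack=261
After event 3: A_seq=514 A_ack=2000 B_seq=2000 B_ack=261
After event 4: A_seq=612 A_ack=2000 B_seq=2000 B_ack=261
After event 5: A_seq=671 A_ack=2000 B_seq=2000 B_ack=261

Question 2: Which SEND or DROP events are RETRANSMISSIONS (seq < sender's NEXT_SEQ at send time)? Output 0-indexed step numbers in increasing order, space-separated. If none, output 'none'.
Answer: none

Derivation:
Step 0: SEND seq=0 -> fresh
Step 1: SEND seq=147 -> fresh
Step 2: DROP seq=261 -> fresh
Step 3: SEND seq=436 -> fresh
Step 4: SEND seq=514 -> fresh
Step 5: SEND seq=612 -> fresh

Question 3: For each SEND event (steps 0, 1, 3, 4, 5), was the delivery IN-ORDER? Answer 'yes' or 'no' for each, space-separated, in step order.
Step 0: SEND seq=0 -> in-order
Step 1: SEND seq=147 -> in-order
Step 3: SEND seq=436 -> out-of-order
Step 4: SEND seq=514 -> out-of-order
Step 5: SEND seq=612 -> out-of-order

Answer: yes yes no no no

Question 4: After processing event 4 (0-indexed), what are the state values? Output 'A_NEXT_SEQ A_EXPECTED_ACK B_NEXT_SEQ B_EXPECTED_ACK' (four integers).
After event 0: A_seq=147 A_ack=2000 B_seq=2000 B_ack=147
After event 1: A_seq=261 A_ack=2000 B_seq=2000 B_ack=261
After event 2: A_seq=436 A_ack=2000 B_seq=2000 B_ack=261
After event 3: A_seq=514 A_ack=2000 B_seq=2000 B_ack=261
After event 4: A_seq=612 A_ack=2000 B_seq=2000 B_ack=261

612 2000 2000 261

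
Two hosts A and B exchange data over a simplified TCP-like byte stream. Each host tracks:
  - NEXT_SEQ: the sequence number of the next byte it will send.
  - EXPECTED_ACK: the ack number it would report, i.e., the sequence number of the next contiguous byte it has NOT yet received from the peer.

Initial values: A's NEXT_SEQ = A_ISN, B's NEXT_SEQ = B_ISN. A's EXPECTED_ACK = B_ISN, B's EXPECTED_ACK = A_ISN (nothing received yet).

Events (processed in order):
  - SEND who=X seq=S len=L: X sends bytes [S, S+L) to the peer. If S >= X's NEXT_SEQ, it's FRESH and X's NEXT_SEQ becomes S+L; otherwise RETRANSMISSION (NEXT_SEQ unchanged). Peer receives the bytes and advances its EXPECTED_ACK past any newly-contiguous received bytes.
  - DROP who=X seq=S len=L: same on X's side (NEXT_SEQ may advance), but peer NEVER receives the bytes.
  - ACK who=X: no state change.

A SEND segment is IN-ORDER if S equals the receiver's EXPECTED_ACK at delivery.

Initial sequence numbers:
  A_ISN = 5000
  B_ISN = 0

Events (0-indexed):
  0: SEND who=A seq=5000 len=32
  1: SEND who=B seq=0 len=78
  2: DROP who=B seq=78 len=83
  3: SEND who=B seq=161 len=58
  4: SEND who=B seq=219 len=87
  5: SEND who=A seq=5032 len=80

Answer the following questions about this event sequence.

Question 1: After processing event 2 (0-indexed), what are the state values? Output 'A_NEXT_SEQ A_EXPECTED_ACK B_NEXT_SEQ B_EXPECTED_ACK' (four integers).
After event 0: A_seq=5032 A_ack=0 B_seq=0 B_ack=5032
After event 1: A_seq=5032 A_ack=78 B_seq=78 B_ack=5032
After event 2: A_seq=5032 A_ack=78 B_seq=161 B_ack=5032

5032 78 161 5032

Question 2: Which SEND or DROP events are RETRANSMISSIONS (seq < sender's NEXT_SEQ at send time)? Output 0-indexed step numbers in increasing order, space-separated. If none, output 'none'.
Answer: none

Derivation:
Step 0: SEND seq=5000 -> fresh
Step 1: SEND seq=0 -> fresh
Step 2: DROP seq=78 -> fresh
Step 3: SEND seq=161 -> fresh
Step 4: SEND seq=219 -> fresh
Step 5: SEND seq=5032 -> fresh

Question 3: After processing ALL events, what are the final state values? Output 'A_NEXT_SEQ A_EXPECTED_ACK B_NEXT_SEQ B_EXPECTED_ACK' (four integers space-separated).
Answer: 5112 78 306 5112

Derivation:
After event 0: A_seq=5032 A_ack=0 B_seq=0 B_ack=5032
After event 1: A_seq=5032 A_ack=78 B_seq=78 B_ack=5032
After event 2: A_seq=5032 A_ack=78 B_seq=161 B_ack=5032
After event 3: A_seq=5032 A_ack=78 B_seq=219 B_ack=5032
After event 4: A_seq=5032 A_ack=78 B_seq=306 B_ack=5032
After event 5: A_seq=5112 A_ack=78 B_seq=306 B_ack=5112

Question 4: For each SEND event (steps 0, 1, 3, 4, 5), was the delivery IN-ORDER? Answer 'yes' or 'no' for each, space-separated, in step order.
Answer: yes yes no no yes

Derivation:
Step 0: SEND seq=5000 -> in-order
Step 1: SEND seq=0 -> in-order
Step 3: SEND seq=161 -> out-of-order
Step 4: SEND seq=219 -> out-of-order
Step 5: SEND seq=5032 -> in-order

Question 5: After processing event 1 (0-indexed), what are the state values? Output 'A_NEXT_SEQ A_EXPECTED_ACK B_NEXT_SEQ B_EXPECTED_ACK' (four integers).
After event 0: A_seq=5032 A_ack=0 B_seq=0 B_ack=5032
After event 1: A_seq=5032 A_ack=78 B_seq=78 B_ack=5032

5032 78 78 5032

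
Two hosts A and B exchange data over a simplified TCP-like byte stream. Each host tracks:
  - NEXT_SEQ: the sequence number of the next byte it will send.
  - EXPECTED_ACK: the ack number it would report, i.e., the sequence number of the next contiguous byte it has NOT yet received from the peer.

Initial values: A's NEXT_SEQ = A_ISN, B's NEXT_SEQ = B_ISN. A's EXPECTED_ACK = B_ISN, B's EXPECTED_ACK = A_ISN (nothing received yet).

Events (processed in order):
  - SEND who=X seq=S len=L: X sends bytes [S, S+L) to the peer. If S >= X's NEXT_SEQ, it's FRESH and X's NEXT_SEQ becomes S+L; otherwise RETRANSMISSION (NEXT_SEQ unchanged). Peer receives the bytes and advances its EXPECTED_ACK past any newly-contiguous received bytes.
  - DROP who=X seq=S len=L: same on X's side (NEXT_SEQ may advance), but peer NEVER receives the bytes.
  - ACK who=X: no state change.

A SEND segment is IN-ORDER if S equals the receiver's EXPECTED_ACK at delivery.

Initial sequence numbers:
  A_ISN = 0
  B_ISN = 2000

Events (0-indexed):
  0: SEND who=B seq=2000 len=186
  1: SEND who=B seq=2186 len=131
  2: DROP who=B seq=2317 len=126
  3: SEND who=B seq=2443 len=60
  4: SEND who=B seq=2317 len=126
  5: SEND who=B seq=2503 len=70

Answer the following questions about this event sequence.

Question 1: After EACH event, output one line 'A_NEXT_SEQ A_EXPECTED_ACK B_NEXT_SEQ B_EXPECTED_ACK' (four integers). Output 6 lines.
0 2186 2186 0
0 2317 2317 0
0 2317 2443 0
0 2317 2503 0
0 2503 2503 0
0 2573 2573 0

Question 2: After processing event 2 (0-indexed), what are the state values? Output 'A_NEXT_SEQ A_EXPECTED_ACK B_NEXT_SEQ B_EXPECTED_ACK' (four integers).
After event 0: A_seq=0 A_ack=2186 B_seq=2186 B_ack=0
After event 1: A_seq=0 A_ack=2317 B_seq=2317 B_ack=0
After event 2: A_seq=0 A_ack=2317 B_seq=2443 B_ack=0

0 2317 2443 0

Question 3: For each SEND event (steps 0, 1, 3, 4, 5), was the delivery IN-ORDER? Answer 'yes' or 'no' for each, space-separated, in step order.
Answer: yes yes no yes yes

Derivation:
Step 0: SEND seq=2000 -> in-order
Step 1: SEND seq=2186 -> in-order
Step 3: SEND seq=2443 -> out-of-order
Step 4: SEND seq=2317 -> in-order
Step 5: SEND seq=2503 -> in-order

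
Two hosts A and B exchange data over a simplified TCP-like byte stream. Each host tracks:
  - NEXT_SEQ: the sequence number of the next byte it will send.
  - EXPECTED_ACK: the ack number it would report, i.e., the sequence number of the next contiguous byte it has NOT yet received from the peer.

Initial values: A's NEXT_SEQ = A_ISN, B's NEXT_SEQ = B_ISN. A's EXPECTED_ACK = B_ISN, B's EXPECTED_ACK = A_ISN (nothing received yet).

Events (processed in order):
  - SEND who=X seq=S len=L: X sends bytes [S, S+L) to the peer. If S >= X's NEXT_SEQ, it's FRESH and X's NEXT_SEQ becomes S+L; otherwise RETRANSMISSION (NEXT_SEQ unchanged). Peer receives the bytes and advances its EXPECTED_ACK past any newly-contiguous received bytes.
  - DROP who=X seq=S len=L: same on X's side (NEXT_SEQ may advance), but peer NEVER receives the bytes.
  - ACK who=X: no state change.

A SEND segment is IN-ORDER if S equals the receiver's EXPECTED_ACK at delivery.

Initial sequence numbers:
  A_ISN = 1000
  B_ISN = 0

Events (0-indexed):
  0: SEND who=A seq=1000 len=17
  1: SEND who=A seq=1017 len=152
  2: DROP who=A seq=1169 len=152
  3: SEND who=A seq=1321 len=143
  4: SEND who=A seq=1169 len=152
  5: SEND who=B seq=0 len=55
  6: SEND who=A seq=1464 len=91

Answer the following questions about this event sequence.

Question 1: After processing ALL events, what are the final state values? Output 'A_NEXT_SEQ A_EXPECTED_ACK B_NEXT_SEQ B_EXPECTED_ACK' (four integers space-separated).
After event 0: A_seq=1017 A_ack=0 B_seq=0 B_ack=1017
After event 1: A_seq=1169 A_ack=0 B_seq=0 B_ack=1169
After event 2: A_seq=1321 A_ack=0 B_seq=0 B_ack=1169
After event 3: A_seq=1464 A_ack=0 B_seq=0 B_ack=1169
After event 4: A_seq=1464 A_ack=0 B_seq=0 B_ack=1464
After event 5: A_seq=1464 A_ack=55 B_seq=55 B_ack=1464
After event 6: A_seq=1555 A_ack=55 B_seq=55 B_ack=1555

Answer: 1555 55 55 1555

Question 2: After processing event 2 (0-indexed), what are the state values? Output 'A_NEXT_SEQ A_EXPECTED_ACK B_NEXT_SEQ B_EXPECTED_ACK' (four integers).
After event 0: A_seq=1017 A_ack=0 B_seq=0 B_ack=1017
After event 1: A_seq=1169 A_ack=0 B_seq=0 B_ack=1169
After event 2: A_seq=1321 A_ack=0 B_seq=0 B_ack=1169

1321 0 0 1169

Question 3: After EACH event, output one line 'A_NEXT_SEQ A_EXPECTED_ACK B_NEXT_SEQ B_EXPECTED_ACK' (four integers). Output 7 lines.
1017 0 0 1017
1169 0 0 1169
1321 0 0 1169
1464 0 0 1169
1464 0 0 1464
1464 55 55 1464
1555 55 55 1555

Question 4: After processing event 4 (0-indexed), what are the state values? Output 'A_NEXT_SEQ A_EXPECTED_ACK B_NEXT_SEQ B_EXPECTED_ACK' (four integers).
After event 0: A_seq=1017 A_ack=0 B_seq=0 B_ack=1017
After event 1: A_seq=1169 A_ack=0 B_seq=0 B_ack=1169
After event 2: A_seq=1321 A_ack=0 B_seq=0 B_ack=1169
After event 3: A_seq=1464 A_ack=0 B_seq=0 B_ack=1169
After event 4: A_seq=1464 A_ack=0 B_seq=0 B_ack=1464

1464 0 0 1464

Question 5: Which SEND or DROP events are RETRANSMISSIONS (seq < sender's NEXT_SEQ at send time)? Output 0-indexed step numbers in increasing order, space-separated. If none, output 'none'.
Step 0: SEND seq=1000 -> fresh
Step 1: SEND seq=1017 -> fresh
Step 2: DROP seq=1169 -> fresh
Step 3: SEND seq=1321 -> fresh
Step 4: SEND seq=1169 -> retransmit
Step 5: SEND seq=0 -> fresh
Step 6: SEND seq=1464 -> fresh

Answer: 4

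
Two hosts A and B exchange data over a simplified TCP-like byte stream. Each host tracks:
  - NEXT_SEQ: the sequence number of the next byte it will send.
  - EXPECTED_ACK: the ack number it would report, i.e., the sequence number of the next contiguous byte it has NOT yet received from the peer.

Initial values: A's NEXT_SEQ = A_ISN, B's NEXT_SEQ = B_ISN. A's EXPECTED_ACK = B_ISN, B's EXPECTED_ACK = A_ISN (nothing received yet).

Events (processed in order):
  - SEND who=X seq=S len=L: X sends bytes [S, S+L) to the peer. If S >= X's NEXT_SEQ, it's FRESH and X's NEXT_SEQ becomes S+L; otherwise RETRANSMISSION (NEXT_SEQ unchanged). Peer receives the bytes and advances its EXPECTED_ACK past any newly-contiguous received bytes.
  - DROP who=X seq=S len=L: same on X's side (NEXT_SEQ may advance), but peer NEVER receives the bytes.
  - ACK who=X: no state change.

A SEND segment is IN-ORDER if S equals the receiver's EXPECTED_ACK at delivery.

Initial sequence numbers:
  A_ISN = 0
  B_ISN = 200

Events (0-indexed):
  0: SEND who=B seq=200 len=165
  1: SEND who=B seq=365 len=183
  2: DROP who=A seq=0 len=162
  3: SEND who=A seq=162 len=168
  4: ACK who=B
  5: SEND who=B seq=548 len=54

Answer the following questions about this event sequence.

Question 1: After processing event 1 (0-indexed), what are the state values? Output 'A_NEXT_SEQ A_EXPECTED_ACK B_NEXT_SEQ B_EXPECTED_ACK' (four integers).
After event 0: A_seq=0 A_ack=365 B_seq=365 B_ack=0
After event 1: A_seq=0 A_ack=548 B_seq=548 B_ack=0

0 548 548 0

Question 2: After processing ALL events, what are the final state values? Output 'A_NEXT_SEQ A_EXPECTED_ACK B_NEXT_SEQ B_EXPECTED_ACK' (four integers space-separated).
Answer: 330 602 602 0

Derivation:
After event 0: A_seq=0 A_ack=365 B_seq=365 B_ack=0
After event 1: A_seq=0 A_ack=548 B_seq=548 B_ack=0
After event 2: A_seq=162 A_ack=548 B_seq=548 B_ack=0
After event 3: A_seq=330 A_ack=548 B_seq=548 B_ack=0
After event 4: A_seq=330 A_ack=548 B_seq=548 B_ack=0
After event 5: A_seq=330 A_ack=602 B_seq=602 B_ack=0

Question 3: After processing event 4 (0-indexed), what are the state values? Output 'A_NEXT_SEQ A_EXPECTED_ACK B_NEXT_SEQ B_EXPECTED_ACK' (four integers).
After event 0: A_seq=0 A_ack=365 B_seq=365 B_ack=0
After event 1: A_seq=0 A_ack=548 B_seq=548 B_ack=0
After event 2: A_seq=162 A_ack=548 B_seq=548 B_ack=0
After event 3: A_seq=330 A_ack=548 B_seq=548 B_ack=0
After event 4: A_seq=330 A_ack=548 B_seq=548 B_ack=0

330 548 548 0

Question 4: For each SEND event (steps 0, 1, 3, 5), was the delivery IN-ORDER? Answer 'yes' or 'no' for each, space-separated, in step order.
Answer: yes yes no yes

Derivation:
Step 0: SEND seq=200 -> in-order
Step 1: SEND seq=365 -> in-order
Step 3: SEND seq=162 -> out-of-order
Step 5: SEND seq=548 -> in-order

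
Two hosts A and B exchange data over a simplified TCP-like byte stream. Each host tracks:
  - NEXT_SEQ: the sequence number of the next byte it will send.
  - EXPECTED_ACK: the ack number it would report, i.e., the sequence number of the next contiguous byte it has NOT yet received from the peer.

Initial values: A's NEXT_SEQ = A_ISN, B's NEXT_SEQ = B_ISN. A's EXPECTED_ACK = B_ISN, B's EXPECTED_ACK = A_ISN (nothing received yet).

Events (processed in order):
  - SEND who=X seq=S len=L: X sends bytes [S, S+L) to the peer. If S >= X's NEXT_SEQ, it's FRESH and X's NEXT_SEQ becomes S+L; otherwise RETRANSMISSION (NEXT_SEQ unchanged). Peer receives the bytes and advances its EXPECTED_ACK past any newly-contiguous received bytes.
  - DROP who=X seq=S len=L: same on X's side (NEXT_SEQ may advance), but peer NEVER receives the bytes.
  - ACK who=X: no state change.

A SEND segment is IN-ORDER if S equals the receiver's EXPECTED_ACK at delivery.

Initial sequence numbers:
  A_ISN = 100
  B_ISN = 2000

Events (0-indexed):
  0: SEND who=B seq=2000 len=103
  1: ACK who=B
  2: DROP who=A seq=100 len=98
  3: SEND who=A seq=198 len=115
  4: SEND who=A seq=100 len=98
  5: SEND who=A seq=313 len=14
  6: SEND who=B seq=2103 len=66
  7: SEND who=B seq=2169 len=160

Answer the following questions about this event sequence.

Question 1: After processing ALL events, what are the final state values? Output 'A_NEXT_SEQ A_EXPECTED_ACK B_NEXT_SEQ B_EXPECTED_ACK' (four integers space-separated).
After event 0: A_seq=100 A_ack=2103 B_seq=2103 B_ack=100
After event 1: A_seq=100 A_ack=2103 B_seq=2103 B_ack=100
After event 2: A_seq=198 A_ack=2103 B_seq=2103 B_ack=100
After event 3: A_seq=313 A_ack=2103 B_seq=2103 B_ack=100
After event 4: A_seq=313 A_ack=2103 B_seq=2103 B_ack=313
After event 5: A_seq=327 A_ack=2103 B_seq=2103 B_ack=327
After event 6: A_seq=327 A_ack=2169 B_seq=2169 B_ack=327
After event 7: A_seq=327 A_ack=2329 B_seq=2329 B_ack=327

Answer: 327 2329 2329 327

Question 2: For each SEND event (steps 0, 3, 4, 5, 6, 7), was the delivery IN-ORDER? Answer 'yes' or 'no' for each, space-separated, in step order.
Answer: yes no yes yes yes yes

Derivation:
Step 0: SEND seq=2000 -> in-order
Step 3: SEND seq=198 -> out-of-order
Step 4: SEND seq=100 -> in-order
Step 5: SEND seq=313 -> in-order
Step 6: SEND seq=2103 -> in-order
Step 7: SEND seq=2169 -> in-order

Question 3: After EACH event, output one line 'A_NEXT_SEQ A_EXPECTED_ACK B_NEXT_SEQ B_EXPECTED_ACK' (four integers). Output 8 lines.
100 2103 2103 100
100 2103 2103 100
198 2103 2103 100
313 2103 2103 100
313 2103 2103 313
327 2103 2103 327
327 2169 2169 327
327 2329 2329 327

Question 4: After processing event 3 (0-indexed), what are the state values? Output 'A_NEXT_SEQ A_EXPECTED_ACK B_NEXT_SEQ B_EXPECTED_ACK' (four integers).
After event 0: A_seq=100 A_ack=2103 B_seq=2103 B_ack=100
After event 1: A_seq=100 A_ack=2103 B_seq=2103 B_ack=100
After event 2: A_seq=198 A_ack=2103 B_seq=2103 B_ack=100
After event 3: A_seq=313 A_ack=2103 B_seq=2103 B_ack=100

313 2103 2103 100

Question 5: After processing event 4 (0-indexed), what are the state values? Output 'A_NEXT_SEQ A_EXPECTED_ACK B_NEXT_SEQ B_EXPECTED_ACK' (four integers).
After event 0: A_seq=100 A_ack=2103 B_seq=2103 B_ack=100
After event 1: A_seq=100 A_ack=2103 B_seq=2103 B_ack=100
After event 2: A_seq=198 A_ack=2103 B_seq=2103 B_ack=100
After event 3: A_seq=313 A_ack=2103 B_seq=2103 B_ack=100
After event 4: A_seq=313 A_ack=2103 B_seq=2103 B_ack=313

313 2103 2103 313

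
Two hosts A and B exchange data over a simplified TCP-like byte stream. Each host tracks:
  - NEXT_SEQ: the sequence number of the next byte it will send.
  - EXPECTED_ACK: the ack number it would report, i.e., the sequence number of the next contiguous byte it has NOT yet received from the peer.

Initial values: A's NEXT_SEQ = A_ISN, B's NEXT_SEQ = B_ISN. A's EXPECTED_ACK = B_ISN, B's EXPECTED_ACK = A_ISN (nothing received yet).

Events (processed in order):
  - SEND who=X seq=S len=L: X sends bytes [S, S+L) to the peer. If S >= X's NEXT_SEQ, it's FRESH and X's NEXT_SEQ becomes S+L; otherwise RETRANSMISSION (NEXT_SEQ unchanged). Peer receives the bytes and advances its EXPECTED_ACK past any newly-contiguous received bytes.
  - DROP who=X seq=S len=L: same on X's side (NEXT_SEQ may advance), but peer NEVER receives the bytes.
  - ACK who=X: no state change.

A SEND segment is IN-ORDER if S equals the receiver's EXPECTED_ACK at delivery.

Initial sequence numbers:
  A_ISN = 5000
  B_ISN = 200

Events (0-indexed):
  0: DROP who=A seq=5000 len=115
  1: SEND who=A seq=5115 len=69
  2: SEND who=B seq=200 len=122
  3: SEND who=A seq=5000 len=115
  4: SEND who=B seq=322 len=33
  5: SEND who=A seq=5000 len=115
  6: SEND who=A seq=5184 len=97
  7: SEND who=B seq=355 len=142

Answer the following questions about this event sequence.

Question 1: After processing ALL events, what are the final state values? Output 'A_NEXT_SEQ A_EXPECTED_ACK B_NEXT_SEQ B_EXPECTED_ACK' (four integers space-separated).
After event 0: A_seq=5115 A_ack=200 B_seq=200 B_ack=5000
After event 1: A_seq=5184 A_ack=200 B_seq=200 B_ack=5000
After event 2: A_seq=5184 A_ack=322 B_seq=322 B_ack=5000
After event 3: A_seq=5184 A_ack=322 B_seq=322 B_ack=5184
After event 4: A_seq=5184 A_ack=355 B_seq=355 B_ack=5184
After event 5: A_seq=5184 A_ack=355 B_seq=355 B_ack=5184
After event 6: A_seq=5281 A_ack=355 B_seq=355 B_ack=5281
After event 7: A_seq=5281 A_ack=497 B_seq=497 B_ack=5281

Answer: 5281 497 497 5281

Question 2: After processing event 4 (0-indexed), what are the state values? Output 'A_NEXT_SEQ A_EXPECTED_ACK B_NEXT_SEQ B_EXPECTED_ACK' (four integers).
After event 0: A_seq=5115 A_ack=200 B_seq=200 B_ack=5000
After event 1: A_seq=5184 A_ack=200 B_seq=200 B_ack=5000
After event 2: A_seq=5184 A_ack=322 B_seq=322 B_ack=5000
After event 3: A_seq=5184 A_ack=322 B_seq=322 B_ack=5184
After event 4: A_seq=5184 A_ack=355 B_seq=355 B_ack=5184

5184 355 355 5184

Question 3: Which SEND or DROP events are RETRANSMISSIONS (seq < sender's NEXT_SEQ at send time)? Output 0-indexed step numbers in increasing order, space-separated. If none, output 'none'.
Step 0: DROP seq=5000 -> fresh
Step 1: SEND seq=5115 -> fresh
Step 2: SEND seq=200 -> fresh
Step 3: SEND seq=5000 -> retransmit
Step 4: SEND seq=322 -> fresh
Step 5: SEND seq=5000 -> retransmit
Step 6: SEND seq=5184 -> fresh
Step 7: SEND seq=355 -> fresh

Answer: 3 5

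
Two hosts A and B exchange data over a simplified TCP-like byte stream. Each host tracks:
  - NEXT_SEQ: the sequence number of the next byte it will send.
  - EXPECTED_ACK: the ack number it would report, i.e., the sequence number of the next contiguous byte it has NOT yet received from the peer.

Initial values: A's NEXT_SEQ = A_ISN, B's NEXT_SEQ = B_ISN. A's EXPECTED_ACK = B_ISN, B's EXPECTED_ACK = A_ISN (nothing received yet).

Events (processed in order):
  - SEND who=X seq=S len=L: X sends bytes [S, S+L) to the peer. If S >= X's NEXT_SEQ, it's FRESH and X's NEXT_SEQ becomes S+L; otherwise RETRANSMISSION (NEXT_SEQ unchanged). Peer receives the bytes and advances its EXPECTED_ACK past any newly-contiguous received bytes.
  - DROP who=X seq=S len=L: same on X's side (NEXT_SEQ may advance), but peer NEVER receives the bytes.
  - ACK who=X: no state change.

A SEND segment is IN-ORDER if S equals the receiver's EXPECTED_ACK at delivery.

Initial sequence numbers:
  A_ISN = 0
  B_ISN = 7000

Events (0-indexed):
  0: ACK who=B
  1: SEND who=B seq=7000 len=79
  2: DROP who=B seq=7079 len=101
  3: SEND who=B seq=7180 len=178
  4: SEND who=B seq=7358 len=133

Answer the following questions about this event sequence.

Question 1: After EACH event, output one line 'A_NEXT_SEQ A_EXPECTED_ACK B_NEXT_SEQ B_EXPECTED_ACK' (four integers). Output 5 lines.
0 7000 7000 0
0 7079 7079 0
0 7079 7180 0
0 7079 7358 0
0 7079 7491 0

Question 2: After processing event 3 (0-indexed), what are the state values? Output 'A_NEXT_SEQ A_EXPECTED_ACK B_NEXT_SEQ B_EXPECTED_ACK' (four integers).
After event 0: A_seq=0 A_ack=7000 B_seq=7000 B_ack=0
After event 1: A_seq=0 A_ack=7079 B_seq=7079 B_ack=0
After event 2: A_seq=0 A_ack=7079 B_seq=7180 B_ack=0
After event 3: A_seq=0 A_ack=7079 B_seq=7358 B_ack=0

0 7079 7358 0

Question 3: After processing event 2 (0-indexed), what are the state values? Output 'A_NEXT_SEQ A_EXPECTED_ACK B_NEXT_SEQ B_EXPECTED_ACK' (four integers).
After event 0: A_seq=0 A_ack=7000 B_seq=7000 B_ack=0
After event 1: A_seq=0 A_ack=7079 B_seq=7079 B_ack=0
After event 2: A_seq=0 A_ack=7079 B_seq=7180 B_ack=0

0 7079 7180 0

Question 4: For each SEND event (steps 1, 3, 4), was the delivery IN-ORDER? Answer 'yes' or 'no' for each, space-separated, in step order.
Step 1: SEND seq=7000 -> in-order
Step 3: SEND seq=7180 -> out-of-order
Step 4: SEND seq=7358 -> out-of-order

Answer: yes no no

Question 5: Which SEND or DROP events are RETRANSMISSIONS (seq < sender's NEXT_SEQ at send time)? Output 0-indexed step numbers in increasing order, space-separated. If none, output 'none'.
Answer: none

Derivation:
Step 1: SEND seq=7000 -> fresh
Step 2: DROP seq=7079 -> fresh
Step 3: SEND seq=7180 -> fresh
Step 4: SEND seq=7358 -> fresh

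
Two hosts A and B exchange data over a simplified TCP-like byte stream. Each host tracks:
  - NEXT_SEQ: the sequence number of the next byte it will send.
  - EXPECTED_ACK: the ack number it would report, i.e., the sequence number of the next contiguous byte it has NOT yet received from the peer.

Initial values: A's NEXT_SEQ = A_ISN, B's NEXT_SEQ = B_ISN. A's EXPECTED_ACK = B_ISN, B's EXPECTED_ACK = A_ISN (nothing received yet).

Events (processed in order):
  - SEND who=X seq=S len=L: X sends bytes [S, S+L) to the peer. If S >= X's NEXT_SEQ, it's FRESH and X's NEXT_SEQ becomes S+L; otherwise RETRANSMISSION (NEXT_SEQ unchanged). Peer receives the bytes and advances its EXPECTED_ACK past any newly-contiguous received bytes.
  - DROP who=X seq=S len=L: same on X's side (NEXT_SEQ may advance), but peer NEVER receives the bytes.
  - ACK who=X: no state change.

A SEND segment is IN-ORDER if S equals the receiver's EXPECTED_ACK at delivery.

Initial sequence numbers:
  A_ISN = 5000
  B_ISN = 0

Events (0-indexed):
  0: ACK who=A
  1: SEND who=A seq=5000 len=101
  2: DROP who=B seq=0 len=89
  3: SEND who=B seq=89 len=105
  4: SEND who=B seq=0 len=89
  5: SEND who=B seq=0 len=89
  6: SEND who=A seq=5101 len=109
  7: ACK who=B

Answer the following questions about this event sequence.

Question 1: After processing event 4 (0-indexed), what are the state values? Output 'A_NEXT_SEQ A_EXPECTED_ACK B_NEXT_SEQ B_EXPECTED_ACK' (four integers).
After event 0: A_seq=5000 A_ack=0 B_seq=0 B_ack=5000
After event 1: A_seq=5101 A_ack=0 B_seq=0 B_ack=5101
After event 2: A_seq=5101 A_ack=0 B_seq=89 B_ack=5101
After event 3: A_seq=5101 A_ack=0 B_seq=194 B_ack=5101
After event 4: A_seq=5101 A_ack=194 B_seq=194 B_ack=5101

5101 194 194 5101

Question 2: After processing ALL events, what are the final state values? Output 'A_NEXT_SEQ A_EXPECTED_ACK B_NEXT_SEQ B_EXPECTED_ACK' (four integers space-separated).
Answer: 5210 194 194 5210

Derivation:
After event 0: A_seq=5000 A_ack=0 B_seq=0 B_ack=5000
After event 1: A_seq=5101 A_ack=0 B_seq=0 B_ack=5101
After event 2: A_seq=5101 A_ack=0 B_seq=89 B_ack=5101
After event 3: A_seq=5101 A_ack=0 B_seq=194 B_ack=5101
After event 4: A_seq=5101 A_ack=194 B_seq=194 B_ack=5101
After event 5: A_seq=5101 A_ack=194 B_seq=194 B_ack=5101
After event 6: A_seq=5210 A_ack=194 B_seq=194 B_ack=5210
After event 7: A_seq=5210 A_ack=194 B_seq=194 B_ack=5210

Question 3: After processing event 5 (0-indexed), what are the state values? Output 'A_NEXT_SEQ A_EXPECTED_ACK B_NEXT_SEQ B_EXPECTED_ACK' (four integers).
After event 0: A_seq=5000 A_ack=0 B_seq=0 B_ack=5000
After event 1: A_seq=5101 A_ack=0 B_seq=0 B_ack=5101
After event 2: A_seq=5101 A_ack=0 B_seq=89 B_ack=5101
After event 3: A_seq=5101 A_ack=0 B_seq=194 B_ack=5101
After event 4: A_seq=5101 A_ack=194 B_seq=194 B_ack=5101
After event 5: A_seq=5101 A_ack=194 B_seq=194 B_ack=5101

5101 194 194 5101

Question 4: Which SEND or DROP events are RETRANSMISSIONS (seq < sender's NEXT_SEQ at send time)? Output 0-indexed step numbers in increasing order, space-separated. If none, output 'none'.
Answer: 4 5

Derivation:
Step 1: SEND seq=5000 -> fresh
Step 2: DROP seq=0 -> fresh
Step 3: SEND seq=89 -> fresh
Step 4: SEND seq=0 -> retransmit
Step 5: SEND seq=0 -> retransmit
Step 6: SEND seq=5101 -> fresh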